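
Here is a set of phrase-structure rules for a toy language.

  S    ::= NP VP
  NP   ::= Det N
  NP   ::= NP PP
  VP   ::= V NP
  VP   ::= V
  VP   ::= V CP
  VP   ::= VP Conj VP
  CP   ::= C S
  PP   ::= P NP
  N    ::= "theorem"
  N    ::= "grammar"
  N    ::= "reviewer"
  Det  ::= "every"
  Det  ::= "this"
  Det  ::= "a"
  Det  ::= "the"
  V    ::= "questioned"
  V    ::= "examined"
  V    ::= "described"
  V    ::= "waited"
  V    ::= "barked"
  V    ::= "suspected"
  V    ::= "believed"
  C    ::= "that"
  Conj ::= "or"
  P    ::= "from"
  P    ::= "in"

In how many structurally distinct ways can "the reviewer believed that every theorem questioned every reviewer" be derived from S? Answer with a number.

[S [NP [Det the] [N reviewer]] [VP [V believed] [CP [C that] [S [NP [Det every] [N theorem]] [VP [V questioned] [NP [Det every] [N reviewer]]]]]]]
No rule offers an alternative attachment or grouping for any span, so this is the only derivation.

1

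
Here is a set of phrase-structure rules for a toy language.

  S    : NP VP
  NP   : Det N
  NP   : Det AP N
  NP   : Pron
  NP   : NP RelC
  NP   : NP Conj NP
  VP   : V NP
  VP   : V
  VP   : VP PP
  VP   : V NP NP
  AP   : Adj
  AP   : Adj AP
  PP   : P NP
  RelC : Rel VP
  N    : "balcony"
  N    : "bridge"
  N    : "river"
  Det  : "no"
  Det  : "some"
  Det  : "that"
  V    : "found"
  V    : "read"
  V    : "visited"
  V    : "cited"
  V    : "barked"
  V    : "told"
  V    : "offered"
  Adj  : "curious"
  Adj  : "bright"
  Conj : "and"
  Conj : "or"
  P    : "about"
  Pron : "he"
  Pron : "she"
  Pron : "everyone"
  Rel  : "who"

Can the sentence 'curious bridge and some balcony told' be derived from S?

For S → NP VP, no prefix of the string parses as an NP.

Ungrammatical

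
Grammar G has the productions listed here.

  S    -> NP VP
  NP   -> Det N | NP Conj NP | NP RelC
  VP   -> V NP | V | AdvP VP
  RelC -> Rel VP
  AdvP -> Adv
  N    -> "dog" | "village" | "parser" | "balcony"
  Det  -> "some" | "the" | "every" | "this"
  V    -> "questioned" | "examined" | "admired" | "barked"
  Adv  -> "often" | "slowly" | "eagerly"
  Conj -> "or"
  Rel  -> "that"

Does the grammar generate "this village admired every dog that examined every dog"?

S
  NP
    Det: this
    N: village
  VP
    V: admired
    NP
      NP
        Det: every
        N: dog
      RelC
        Rel: that
        VP
          V: examined
          NP
            Det: every
            N: dog
Every word is introduced by a lexical rule and the phrasal rules combine the resulting categories into a single S.

Grammatical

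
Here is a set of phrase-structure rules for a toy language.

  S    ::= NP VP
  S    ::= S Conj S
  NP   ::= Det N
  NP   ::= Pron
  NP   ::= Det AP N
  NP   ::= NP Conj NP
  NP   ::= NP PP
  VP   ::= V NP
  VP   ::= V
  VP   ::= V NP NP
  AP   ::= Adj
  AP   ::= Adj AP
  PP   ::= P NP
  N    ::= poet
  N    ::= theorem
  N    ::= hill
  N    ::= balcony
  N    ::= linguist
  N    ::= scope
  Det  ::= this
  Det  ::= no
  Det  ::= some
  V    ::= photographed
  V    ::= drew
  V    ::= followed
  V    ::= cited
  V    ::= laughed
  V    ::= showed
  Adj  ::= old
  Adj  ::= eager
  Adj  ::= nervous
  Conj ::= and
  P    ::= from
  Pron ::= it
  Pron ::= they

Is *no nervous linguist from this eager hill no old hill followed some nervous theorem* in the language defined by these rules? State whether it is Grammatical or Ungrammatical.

For S → NP VP, every NP-prefix leaves a non-VP remainder: after 'no nervous linguist' the remainder is not a VP; after 'no nervous linguist from this eager hill' the remainder is not a VP. The alternative S rule S → S Conj S likewise has no satisfying split.

Ungrammatical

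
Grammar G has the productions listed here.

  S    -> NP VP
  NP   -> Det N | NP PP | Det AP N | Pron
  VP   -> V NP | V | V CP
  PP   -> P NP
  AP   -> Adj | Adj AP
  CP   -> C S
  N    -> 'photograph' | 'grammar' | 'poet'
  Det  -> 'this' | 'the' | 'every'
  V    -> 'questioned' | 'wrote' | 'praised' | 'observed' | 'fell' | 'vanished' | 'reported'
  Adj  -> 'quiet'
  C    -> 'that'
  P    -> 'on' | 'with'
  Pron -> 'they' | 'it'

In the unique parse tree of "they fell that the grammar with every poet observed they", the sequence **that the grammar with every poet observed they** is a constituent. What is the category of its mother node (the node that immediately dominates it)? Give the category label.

VP

S
  NP
    Pron: they
  VP
    V: fell
    CP
      C: that
      S
        NP
          NP
            Det: the
            N: grammar
          PP
            P: with
            NP
              Det: every
              N: poet
        VP
          V: observed
          NP
            Pron: they
The span 'that the grammar with every poet observed they' is the CP node built by CP → C S.
Its mother is the VP built by VP → V CP.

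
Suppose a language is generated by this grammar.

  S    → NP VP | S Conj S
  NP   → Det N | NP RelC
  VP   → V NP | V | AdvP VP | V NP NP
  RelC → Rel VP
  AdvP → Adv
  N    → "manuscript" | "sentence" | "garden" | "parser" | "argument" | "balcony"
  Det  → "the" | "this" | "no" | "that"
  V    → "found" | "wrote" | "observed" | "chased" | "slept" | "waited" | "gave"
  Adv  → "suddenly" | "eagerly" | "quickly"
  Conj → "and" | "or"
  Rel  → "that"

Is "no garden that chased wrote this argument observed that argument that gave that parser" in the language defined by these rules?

For S → NP VP, every NP-prefix leaves a non-VP remainder: after 'no garden' the remainder is not a VP; after 'no garden that chased' the remainder is not a VP. The alternative S rule S → S Conj S likewise has no satisfying split.

Ungrammatical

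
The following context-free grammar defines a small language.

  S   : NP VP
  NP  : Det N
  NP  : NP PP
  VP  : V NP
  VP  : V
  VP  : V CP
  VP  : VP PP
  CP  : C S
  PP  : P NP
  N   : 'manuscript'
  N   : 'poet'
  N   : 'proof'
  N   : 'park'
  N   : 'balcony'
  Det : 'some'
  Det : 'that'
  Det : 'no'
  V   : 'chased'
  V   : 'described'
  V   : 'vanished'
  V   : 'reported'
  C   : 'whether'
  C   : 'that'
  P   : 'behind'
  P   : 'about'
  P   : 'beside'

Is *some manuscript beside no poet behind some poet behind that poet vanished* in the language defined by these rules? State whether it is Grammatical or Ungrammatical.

Grammatical

S
  NP
    NP
      Det: some
      N: manuscript
    PP
      P: beside
      NP
        NP
          Det: no
          N: poet
        PP
          P: behind
          NP
            NP
              Det: some
              N: poet
            PP
              P: behind
              NP
                Det: that
                N: poet
  VP
    V: vanished
Every word is introduced by a lexical rule and the phrasal rules combine the resulting categories into a single S.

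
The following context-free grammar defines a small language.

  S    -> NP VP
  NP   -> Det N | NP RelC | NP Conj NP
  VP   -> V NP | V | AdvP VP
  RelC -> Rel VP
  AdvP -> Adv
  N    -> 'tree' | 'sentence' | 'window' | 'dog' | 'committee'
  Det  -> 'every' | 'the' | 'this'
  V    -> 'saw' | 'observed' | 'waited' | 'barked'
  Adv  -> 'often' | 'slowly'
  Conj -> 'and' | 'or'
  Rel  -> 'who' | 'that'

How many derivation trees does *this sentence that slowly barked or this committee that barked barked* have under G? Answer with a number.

2

The two bracketings:
[S [NP [NP [NP [NP [Det this] [N sentence]] [RelC [Rel that] [VP [AdvP [Adv slowly]] [VP [V barked]]]]] [Conj or] [NP [Det this] [N committee]]] [RelC [Rel that] [VP [V barked]]]] [VP [V barked]]]
[S [NP [NP [NP [Det this] [N sentence]] [RelC [Rel that] [VP [AdvP [Adv slowly]] [VP [V barked]]]]] [Conj or] [NP [NP [Det this] [N committee]] [RelC [Rel that] [VP [V barked]]]]] [VP [V barked]]]
The trees differ in how a recursive rule is bracketed over the same span.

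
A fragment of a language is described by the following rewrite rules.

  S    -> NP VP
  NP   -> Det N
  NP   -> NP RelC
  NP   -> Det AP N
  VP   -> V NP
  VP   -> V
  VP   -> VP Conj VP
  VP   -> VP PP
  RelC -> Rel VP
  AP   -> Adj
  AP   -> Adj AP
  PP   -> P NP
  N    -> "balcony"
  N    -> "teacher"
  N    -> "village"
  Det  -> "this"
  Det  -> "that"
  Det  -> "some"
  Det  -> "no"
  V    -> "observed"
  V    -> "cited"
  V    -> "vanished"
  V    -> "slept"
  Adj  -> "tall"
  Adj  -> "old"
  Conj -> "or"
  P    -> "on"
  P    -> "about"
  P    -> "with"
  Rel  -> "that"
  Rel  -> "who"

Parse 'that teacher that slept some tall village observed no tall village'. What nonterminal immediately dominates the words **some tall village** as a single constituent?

NP

S
  NP
    NP
      Det: that
      N: teacher
    RelC
      Rel: that
      VP
        V: slept
        NP
          Det: some
          AP
            Adj: tall
          N: village
  VP
    V: observed
    NP
      Det: no
      AP
        Adj: tall
      N: village
The span 'some tall village' is the NP node built by NP → Det AP N.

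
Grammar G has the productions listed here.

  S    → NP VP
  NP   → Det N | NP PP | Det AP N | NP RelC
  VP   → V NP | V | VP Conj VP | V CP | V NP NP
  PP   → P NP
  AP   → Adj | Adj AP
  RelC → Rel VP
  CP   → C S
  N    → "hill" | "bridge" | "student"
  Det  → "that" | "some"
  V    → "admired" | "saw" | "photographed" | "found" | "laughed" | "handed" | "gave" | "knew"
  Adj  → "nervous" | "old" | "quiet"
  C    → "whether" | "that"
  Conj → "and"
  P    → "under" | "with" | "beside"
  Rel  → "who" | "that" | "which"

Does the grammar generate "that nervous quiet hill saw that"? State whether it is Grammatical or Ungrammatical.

For S → NP VP, the only prefix that parses as NP is 'that nervous quiet hill', but the remainder 'saw that' is not a VP under these rules.

Ungrammatical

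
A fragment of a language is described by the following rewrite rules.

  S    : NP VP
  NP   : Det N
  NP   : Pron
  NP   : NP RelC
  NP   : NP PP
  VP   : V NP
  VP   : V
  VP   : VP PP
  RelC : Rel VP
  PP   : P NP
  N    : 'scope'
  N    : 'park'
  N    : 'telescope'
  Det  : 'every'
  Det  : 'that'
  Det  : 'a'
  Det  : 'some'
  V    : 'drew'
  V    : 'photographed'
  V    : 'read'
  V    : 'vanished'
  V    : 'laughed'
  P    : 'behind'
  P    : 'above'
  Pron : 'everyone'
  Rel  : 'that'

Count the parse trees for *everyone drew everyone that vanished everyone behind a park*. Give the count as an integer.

4

Two of the 4 distinct bracketings:
[S [NP [Pron everyone]] [VP [V drew] [NP [NP [Pron everyone]] [RelC [Rel that] [VP [V vanished] [NP [NP [Pron everyone]] [PP [P behind] [NP [Det a] [N park]]]]]]]]]
[S [NP [Pron everyone]] [VP [V drew] [NP [NP [Pron everyone]] [RelC [Rel that] [VP [VP [V vanished] [NP [Pron everyone]]] [PP [P behind] [NP [Det a] [N park]]]]]]]]
The difference turns on whether NP → NP PP is used at the relevant span, versus an alternative expansion of NP.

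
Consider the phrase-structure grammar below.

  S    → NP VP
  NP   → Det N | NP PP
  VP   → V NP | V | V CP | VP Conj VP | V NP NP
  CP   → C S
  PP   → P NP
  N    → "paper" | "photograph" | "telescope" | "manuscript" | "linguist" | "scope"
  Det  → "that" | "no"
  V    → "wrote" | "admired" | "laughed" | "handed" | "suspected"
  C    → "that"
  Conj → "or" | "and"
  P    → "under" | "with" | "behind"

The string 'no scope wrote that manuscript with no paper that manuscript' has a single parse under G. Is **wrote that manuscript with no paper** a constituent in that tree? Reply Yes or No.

No

[S [NP [Det no] [N scope]] [VP [V wrote] [NP [NP [Det that] [N manuscript]] [PP [P with] [NP [Det no] [N paper]]]] [NP [Det that] [N manuscript]]]]
The smallest constituent containing 'wrote that manuscript with no paper' is the VP spanning 'wrote that manuscript with no paper that manuscript'; no single node in the tree dominates exactly the given words.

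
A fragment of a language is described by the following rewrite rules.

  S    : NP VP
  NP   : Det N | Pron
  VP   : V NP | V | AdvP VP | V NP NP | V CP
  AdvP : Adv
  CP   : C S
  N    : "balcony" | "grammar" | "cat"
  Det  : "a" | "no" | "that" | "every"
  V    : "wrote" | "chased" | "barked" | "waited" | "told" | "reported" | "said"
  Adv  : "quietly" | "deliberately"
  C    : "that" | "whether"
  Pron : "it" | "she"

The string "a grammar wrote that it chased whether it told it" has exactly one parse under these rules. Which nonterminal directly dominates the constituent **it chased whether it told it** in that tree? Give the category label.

S
  NP
    Det: a
    N: grammar
  VP
    V: wrote
    CP
      C: that
      S
        NP
          Pron: it
        VP
          V: chased
          CP
            C: whether
            S
              NP
                Pron: it
              VP
                V: told
                NP
                  Pron: it
The span 'it chased whether it told it' is the S node built by S → NP VP.
Its mother is the CP built by CP → C S.

CP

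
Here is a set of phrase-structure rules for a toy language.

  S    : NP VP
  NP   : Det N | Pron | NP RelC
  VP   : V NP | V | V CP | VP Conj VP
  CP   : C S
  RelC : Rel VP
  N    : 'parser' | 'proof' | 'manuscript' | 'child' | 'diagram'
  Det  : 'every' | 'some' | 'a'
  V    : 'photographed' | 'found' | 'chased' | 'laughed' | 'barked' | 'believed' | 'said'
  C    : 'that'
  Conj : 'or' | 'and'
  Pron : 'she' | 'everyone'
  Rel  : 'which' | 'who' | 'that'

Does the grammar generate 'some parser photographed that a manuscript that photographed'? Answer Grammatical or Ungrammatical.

For S → NP VP, the only prefix that parses as NP is 'some parser', but the remainder 'photographed that a manuscript that photographed' is not a VP under these rules.

Ungrammatical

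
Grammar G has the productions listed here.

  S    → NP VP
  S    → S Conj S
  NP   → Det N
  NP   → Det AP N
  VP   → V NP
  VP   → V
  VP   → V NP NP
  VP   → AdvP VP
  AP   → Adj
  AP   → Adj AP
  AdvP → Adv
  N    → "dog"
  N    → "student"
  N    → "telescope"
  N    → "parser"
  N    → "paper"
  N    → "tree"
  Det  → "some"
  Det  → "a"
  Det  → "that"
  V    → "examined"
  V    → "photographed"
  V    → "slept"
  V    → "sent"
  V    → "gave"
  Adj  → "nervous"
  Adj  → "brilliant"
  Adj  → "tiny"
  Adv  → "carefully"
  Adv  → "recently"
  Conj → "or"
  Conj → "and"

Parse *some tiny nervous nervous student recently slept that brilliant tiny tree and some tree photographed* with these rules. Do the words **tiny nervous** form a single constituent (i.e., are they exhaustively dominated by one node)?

[S [S [NP [Det some] [AP [Adj tiny] [AP [Adj nervous] [AP [Adj nervous]]]] [N student]] [VP [AdvP [Adv recently]] [VP [V slept] [NP [Det that] [AP [Adj brilliant] [AP [Adj tiny]]] [N tree]]]]] [Conj and] [S [NP [Det some] [N tree]] [VP [V photographed]]]]
The smallest constituent containing 'tiny nervous' is the AP spanning 'tiny nervous nervous'; no single node in the tree dominates exactly the given words.

No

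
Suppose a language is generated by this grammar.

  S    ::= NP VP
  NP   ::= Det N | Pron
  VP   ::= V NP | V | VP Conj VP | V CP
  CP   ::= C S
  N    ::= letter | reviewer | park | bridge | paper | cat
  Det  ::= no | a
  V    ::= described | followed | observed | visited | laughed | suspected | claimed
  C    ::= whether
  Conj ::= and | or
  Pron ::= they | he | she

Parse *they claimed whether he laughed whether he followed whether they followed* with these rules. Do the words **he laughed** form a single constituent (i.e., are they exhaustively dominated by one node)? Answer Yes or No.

No

[S [NP [Pron they]] [VP [V claimed] [CP [C whether] [S [NP [Pron he]] [VP [V laughed] [CP [C whether] [S [NP [Pron he]] [VP [V followed] [CP [C whether] [S [NP [Pron they]] [VP [V followed]]]]]]]]]]]]
The smallest constituent containing 'he laughed' is the S spanning 'he laughed whether he followed whether they followed'; no single node in the tree dominates exactly the given words.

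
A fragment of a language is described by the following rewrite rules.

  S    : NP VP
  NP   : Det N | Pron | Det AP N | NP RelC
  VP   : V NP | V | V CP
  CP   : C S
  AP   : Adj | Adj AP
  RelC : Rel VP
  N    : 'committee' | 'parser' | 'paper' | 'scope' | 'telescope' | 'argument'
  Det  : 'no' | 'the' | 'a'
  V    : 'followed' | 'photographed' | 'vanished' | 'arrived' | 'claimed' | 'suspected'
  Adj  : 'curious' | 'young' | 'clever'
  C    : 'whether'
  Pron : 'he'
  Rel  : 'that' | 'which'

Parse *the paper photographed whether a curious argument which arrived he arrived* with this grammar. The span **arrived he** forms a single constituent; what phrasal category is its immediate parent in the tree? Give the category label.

S
  NP
    Det: the
    N: paper
  VP
    V: photographed
    CP
      C: whether
      S
        NP
          NP
            Det: a
            AP
              Adj: curious
            N: argument
          RelC
            Rel: which
            VP
              V: arrived
              NP
                Pron: he
        VP
          V: arrived
The span 'arrived he' is the VP node built by VP → V NP.
Its mother is the RelC built by RelC → Rel VP.

RelC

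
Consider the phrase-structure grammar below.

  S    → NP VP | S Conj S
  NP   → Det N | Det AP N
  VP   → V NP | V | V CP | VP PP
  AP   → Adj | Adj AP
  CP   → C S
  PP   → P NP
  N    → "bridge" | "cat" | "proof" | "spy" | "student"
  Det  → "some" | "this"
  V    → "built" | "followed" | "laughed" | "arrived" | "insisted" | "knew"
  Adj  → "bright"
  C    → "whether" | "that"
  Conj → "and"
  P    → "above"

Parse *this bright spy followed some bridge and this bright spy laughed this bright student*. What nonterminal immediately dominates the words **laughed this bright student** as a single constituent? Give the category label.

VP

[S [S [NP [Det this] [AP [Adj bright]] [N spy]] [VP [V followed] [NP [Det some] [N bridge]]]] [Conj and] [S [NP [Det this] [AP [Adj bright]] [N spy]] [VP [V laughed] [NP [Det this] [AP [Adj bright]] [N student]]]]]
The span 'laughed this bright student' is the VP node built by VP → V NP.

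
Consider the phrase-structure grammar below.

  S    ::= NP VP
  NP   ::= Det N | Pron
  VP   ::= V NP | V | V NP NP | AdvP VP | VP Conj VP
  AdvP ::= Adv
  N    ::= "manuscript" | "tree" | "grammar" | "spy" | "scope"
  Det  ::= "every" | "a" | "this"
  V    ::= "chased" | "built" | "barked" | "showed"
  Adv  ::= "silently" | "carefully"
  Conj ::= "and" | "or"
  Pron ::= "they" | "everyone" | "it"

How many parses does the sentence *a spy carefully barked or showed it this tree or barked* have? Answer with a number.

Two of the 5 distinct bracketings:
[S [NP [Det a] [N spy]] [VP [AdvP [Adv carefully]] [VP [VP [V barked]] [Conj or] [VP [VP [V showed] [NP [Pron it]] [NP [Det this] [N tree]]] [Conj or] [VP [V barked]]]]]]
[S [NP [Det a] [N spy]] [VP [AdvP [Adv carefully]] [VP [VP [VP [V barked]] [Conj or] [VP [V showed] [NP [Pron it]] [NP [Det this] [N tree]]]] [Conj or] [VP [V barked]]]]]
The trees differ in how a recursive rule is bracketed over the same span.

5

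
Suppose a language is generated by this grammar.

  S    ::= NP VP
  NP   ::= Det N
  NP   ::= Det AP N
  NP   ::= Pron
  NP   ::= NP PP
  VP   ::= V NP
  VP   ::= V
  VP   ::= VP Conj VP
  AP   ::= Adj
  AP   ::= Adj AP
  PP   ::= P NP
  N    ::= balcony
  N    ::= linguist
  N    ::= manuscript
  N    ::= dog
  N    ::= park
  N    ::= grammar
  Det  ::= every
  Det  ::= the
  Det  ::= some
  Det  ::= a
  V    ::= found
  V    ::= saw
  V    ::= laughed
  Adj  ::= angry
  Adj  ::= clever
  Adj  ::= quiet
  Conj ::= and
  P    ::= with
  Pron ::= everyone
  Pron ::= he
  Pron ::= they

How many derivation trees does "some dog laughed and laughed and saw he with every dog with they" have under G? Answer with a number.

Two of the 4 distinct bracketings:
[S [NP [Det some] [N dog]] [VP [VP [V laughed]] [Conj and] [VP [VP [V laughed]] [Conj and] [VP [V saw] [NP [NP [Pron he]] [PP [P with] [NP [NP [Det every] [N dog]] [PP [P with] [NP [Pron they]]]]]]]]]]
[S [NP [Det some] [N dog]] [VP [VP [V laughed]] [Conj and] [VP [VP [V laughed]] [Conj and] [VP [V saw] [NP [NP [NP [Pron he]] [PP [P with] [NP [Det every] [N dog]]]] [PP [P with] [NP [Pron they]]]]]]]]
The trees differ in how a recursive rule is bracketed over the same span.

4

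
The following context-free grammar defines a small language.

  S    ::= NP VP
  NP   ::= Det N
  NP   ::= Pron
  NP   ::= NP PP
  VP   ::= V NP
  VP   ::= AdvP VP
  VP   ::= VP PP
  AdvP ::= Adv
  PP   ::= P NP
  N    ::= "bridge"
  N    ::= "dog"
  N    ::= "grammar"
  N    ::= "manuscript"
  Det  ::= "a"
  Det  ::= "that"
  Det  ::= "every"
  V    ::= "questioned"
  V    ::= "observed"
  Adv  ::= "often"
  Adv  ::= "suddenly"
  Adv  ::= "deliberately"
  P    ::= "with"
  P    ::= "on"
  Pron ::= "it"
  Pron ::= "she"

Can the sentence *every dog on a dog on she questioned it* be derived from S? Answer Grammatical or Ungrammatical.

S
  NP
    NP
      Det: every
      N: dog
    PP
      P: on
      NP
        NP
          Det: a
          N: dog
        PP
          P: on
          NP
            Pron: she
  VP
    V: questioned
    NP
      Pron: it
Each bracket corresponds to one application of a listed rule, so the string is derivable from S.

Grammatical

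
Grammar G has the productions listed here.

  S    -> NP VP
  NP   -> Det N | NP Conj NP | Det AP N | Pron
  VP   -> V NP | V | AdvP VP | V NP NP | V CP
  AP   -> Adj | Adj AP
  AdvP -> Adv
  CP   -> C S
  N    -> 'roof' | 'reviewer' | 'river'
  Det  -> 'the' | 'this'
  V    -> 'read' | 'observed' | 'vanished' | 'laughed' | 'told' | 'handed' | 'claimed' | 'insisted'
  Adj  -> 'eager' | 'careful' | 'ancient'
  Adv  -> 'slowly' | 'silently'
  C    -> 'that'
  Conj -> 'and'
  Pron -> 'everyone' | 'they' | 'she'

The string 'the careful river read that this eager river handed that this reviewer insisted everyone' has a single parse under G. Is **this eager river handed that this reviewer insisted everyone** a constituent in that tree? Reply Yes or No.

[S [NP [Det the] [AP [Adj careful]] [N river]] [VP [V read] [CP [C that] [S [NP [Det this] [AP [Adj eager]] [N river]] [VP [V handed] [CP [C that] [S [NP [Det this] [N reviewer]] [VP [V insisted] [NP [Pron everyone]]]]]]]]]]
The words 'this eager river handed that this reviewer insisted everyone' are exhaustively dominated by a single S node (built by S → NP VP), so they form a constituent.

Yes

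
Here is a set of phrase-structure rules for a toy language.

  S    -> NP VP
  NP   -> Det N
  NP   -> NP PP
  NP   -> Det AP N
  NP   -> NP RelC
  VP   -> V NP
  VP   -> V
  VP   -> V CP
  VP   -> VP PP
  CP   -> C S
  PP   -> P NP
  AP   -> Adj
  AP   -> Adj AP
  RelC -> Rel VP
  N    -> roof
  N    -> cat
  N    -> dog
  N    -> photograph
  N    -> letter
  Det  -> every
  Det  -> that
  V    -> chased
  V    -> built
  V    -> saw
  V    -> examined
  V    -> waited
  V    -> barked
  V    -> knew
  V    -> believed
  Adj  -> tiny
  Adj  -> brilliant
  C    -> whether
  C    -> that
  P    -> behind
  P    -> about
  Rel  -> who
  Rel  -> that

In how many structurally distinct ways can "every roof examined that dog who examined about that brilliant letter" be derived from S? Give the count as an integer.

Two of the 3 distinct bracketings:
[S [NP [Det every] [N roof]] [VP [V examined] [NP [NP [NP [Det that] [N dog]] [RelC [Rel who] [VP [V examined]]]] [PP [P about] [NP [Det that] [AP [Adj brilliant]] [N letter]]]]]]
[S [NP [Det every] [N roof]] [VP [V examined] [NP [NP [Det that] [N dog]] [RelC [Rel who] [VP [VP [V examined]] [PP [P about] [NP [Det that] [AP [Adj brilliant]] [N letter]]]]]]]]
The difference turns on whether NP → NP PP is used at the relevant span, versus an alternative expansion of NP.

3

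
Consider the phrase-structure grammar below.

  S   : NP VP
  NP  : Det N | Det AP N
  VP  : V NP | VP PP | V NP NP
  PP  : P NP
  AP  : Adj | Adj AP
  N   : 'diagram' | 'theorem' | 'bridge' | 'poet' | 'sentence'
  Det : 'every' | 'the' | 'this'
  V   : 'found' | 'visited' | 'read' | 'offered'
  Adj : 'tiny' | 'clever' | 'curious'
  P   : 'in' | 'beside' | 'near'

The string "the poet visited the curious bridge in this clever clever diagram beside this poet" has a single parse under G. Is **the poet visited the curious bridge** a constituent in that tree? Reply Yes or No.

No

[S [NP [Det the] [N poet]] [VP [VP [VP [V visited] [NP [Det the] [AP [Adj curious]] [N bridge]]] [PP [P in] [NP [Det this] [AP [Adj clever] [AP [Adj clever]]] [N diagram]]]] [PP [P beside] [NP [Det this] [N poet]]]]]
The smallest constituent containing 'the poet visited the curious bridge' is the S spanning 'the poet visited the curious bridge in this clever clever diagram beside this poet'; no single node in the tree dominates exactly the given words.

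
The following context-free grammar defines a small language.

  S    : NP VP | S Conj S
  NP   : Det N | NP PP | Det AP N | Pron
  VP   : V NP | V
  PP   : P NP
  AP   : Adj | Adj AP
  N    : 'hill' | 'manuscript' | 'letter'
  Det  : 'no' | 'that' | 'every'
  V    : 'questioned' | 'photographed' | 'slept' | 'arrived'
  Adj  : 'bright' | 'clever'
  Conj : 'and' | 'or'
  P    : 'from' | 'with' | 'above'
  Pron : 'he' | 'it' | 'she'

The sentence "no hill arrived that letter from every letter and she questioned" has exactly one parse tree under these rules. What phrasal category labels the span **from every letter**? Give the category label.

PP

[S [S [NP [Det no] [N hill]] [VP [V arrived] [NP [NP [Det that] [N letter]] [PP [P from] [NP [Det every] [N letter]]]]]] [Conj and] [S [NP [Pron she]] [VP [V questioned]]]]
The span 'from every letter' is the PP node built by PP → P NP.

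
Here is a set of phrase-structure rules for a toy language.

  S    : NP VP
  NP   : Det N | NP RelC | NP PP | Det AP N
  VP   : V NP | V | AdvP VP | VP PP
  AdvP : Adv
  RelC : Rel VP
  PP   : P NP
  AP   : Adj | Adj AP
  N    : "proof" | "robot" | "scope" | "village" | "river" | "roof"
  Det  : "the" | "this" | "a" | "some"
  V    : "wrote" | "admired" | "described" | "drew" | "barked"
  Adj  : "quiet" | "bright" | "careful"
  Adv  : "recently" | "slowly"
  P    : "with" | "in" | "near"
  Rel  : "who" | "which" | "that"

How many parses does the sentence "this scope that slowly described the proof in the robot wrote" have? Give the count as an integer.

4

Two of the 4 distinct bracketings:
[S [NP [NP [Det this] [N scope]] [RelC [Rel that] [VP [AdvP [Adv slowly]] [VP [V described] [NP [NP [Det the] [N proof]] [PP [P in] [NP [Det the] [N robot]]]]]]]] [VP [V wrote]]]
[S [NP [NP [Det this] [N scope]] [RelC [Rel that] [VP [AdvP [Adv slowly]] [VP [VP [V described] [NP [Det the] [N proof]]] [PP [P in] [NP [Det the] [N robot]]]]]]] [VP [V wrote]]]
The difference turns on whether NP → NP PP is used at the relevant span, versus an alternative expansion of NP.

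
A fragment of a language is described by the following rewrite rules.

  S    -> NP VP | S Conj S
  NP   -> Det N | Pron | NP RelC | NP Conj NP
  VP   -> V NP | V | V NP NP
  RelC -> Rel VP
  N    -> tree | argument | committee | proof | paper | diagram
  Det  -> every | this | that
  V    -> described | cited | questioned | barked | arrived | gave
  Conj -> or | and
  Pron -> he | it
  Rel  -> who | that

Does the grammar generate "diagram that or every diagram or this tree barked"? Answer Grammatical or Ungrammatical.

A Det/Rel word can never sit immediately before a Conj word in any string this grammar generates, so the substring 'that or' rules out a derivation.

Ungrammatical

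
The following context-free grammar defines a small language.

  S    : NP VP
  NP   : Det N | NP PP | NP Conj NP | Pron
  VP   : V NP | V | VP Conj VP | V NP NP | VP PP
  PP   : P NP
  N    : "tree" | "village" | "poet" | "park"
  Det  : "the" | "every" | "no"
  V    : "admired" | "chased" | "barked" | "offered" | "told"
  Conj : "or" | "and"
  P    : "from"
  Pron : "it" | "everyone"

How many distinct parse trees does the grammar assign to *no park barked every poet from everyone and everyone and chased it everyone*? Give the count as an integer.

Two of the 3 distinct bracketings:
[S [NP [Det no] [N park]] [VP [VP [V barked] [NP [NP [Det every] [N poet]] [PP [P from] [NP [NP [Pron everyone]] [Conj and] [NP [Pron everyone]]]]]] [Conj and] [VP [V chased] [NP [Pron it]] [NP [Pron everyone]]]]]
[S [NP [Det no] [N park]] [VP [VP [V barked] [NP [NP [NP [Det every] [N poet]] [PP [P from] [NP [Pron everyone]]]] [Conj and] [NP [Pron everyone]]]] [Conj and] [VP [V chased] [NP [Pron it]] [NP [Pron everyone]]]]]
The trees differ in how a recursive rule is bracketed over the same span.

3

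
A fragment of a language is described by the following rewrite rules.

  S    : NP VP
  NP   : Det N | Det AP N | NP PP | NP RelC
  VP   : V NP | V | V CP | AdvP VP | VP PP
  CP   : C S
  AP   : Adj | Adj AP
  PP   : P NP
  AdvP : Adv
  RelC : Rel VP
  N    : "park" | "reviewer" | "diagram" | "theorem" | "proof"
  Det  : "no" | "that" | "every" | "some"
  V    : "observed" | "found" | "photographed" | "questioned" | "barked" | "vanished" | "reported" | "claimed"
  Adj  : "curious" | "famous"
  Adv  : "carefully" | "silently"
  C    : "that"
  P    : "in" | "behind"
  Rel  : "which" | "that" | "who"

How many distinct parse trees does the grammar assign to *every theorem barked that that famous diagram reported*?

[S [NP [Det every] [N theorem]] [VP [V barked] [CP [C that] [S [NP [Det that] [AP [Adj famous]] [N diagram]] [VP [V reported]]]]]]
No rule offers an alternative attachment or grouping for any span, so this is the only derivation.

1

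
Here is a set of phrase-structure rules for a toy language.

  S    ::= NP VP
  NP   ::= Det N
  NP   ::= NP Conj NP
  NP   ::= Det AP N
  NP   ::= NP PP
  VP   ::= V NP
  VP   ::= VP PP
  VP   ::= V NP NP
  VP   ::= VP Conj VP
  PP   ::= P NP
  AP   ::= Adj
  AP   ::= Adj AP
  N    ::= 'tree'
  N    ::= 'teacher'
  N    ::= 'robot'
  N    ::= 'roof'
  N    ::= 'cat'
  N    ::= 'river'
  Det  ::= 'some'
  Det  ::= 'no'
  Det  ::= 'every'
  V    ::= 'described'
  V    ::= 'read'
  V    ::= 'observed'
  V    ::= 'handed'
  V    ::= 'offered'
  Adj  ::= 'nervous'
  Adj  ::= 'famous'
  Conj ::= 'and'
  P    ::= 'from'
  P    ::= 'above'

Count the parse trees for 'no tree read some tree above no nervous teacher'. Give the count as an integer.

The two bracketings:
[S [NP [Det no] [N tree]] [VP [V read] [NP [NP [Det some] [N tree]] [PP [P above] [NP [Det no] [AP [Adj nervous]] [N teacher]]]]]]
[S [NP [Det no] [N tree]] [VP [VP [V read] [NP [Det some] [N tree]]] [PP [P above] [NP [Det no] [AP [Adj nervous]] [N teacher]]]]]
The difference turns on whether NP → NP PP is used at the relevant span, versus an alternative expansion of NP.

2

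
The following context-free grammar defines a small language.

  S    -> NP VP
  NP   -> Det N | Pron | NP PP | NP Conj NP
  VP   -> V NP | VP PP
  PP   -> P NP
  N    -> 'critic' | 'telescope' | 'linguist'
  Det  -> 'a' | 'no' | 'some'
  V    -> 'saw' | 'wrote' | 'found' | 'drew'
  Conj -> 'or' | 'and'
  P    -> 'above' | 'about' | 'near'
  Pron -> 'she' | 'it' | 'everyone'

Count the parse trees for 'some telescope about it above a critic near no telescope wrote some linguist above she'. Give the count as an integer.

10

Two of the 10 distinct bracketings:
[S [NP [NP [Det some] [N telescope]] [PP [P about] [NP [NP [Pron it]] [PP [P above] [NP [NP [Det a] [N critic]] [PP [P near] [NP [Det no] [N telescope]]]]]]]] [VP [V wrote] [NP [NP [Det some] [N linguist]] [PP [P above] [NP [Pron she]]]]]]
[S [NP [NP [Det some] [N telescope]] [PP [P about] [NP [NP [Pron it]] [PP [P above] [NP [NP [Det a] [N critic]] [PP [P near] [NP [Det no] [N telescope]]]]]]]] [VP [VP [V wrote] [NP [Det some] [N linguist]]] [PP [P above] [NP [Pron she]]]]]
The difference turns on whether VP → VP PP is used at the relevant span, versus an alternative expansion of VP.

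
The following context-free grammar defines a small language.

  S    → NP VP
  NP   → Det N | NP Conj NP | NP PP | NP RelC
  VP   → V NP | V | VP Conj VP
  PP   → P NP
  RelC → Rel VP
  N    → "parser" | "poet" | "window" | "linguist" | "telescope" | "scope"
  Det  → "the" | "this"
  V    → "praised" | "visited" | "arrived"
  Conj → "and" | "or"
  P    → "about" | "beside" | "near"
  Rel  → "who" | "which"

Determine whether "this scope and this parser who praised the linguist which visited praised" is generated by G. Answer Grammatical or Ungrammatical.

Grammatical

S
  NP
    NP
      Det: this
      N: scope
    Conj: and
    NP
      NP
        Det: this
        N: parser
      RelC
        Rel: who
        VP
          V: praised
          NP
            NP
              Det: the
              N: linguist
            RelC
              Rel: which
              VP
                V: visited
  VP
    V: praised
Every word is introduced by a lexical rule and the phrasal rules combine the resulting categories into a single S.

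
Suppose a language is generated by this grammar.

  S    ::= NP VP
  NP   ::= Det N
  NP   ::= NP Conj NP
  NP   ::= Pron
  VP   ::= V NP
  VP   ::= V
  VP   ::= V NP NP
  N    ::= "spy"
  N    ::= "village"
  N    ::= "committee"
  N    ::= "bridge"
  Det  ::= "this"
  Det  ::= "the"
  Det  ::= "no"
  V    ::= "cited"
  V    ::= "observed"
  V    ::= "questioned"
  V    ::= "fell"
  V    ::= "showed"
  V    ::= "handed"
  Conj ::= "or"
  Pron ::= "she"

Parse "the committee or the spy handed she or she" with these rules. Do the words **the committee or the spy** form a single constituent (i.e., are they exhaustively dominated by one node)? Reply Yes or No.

Yes

[S [NP [NP [Det the] [N committee]] [Conj or] [NP [Det the] [N spy]]] [VP [V handed] [NP [NP [Pron she]] [Conj or] [NP [Pron she]]]]]
The words 'the committee or the spy' are exhaustively dominated by a single NP node (built by NP → NP Conj NP), so they form a constituent.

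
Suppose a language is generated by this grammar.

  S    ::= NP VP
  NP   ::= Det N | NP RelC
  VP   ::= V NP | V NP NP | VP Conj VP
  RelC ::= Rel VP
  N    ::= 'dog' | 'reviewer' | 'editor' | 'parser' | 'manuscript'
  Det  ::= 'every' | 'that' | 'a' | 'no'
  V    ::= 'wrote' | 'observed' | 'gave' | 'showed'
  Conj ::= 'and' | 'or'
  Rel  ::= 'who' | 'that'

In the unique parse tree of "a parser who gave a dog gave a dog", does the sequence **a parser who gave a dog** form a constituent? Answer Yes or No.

Yes

[S [NP [NP [Det a] [N parser]] [RelC [Rel who] [VP [V gave] [NP [Det a] [N dog]]]]] [VP [V gave] [NP [Det a] [N dog]]]]
The words 'a parser who gave a dog' are exhaustively dominated by a single NP node (built by NP → NP RelC), so they form a constituent.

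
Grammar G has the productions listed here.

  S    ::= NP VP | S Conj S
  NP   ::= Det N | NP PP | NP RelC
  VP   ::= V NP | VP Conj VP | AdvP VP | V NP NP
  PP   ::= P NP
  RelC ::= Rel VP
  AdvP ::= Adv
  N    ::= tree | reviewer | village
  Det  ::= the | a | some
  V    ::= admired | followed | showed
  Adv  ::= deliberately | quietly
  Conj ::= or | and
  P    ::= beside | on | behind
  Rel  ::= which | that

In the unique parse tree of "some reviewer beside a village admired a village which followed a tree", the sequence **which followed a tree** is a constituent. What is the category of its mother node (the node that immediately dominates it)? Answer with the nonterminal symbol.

[S [NP [NP [Det some] [N reviewer]] [PP [P beside] [NP [Det a] [N village]]]] [VP [V admired] [NP [NP [Det a] [N village]] [RelC [Rel which] [VP [V followed] [NP [Det a] [N tree]]]]]]]
The span 'which followed a tree' is the RelC node built by RelC → Rel VP.
Its mother is the NP built by NP → NP RelC.

NP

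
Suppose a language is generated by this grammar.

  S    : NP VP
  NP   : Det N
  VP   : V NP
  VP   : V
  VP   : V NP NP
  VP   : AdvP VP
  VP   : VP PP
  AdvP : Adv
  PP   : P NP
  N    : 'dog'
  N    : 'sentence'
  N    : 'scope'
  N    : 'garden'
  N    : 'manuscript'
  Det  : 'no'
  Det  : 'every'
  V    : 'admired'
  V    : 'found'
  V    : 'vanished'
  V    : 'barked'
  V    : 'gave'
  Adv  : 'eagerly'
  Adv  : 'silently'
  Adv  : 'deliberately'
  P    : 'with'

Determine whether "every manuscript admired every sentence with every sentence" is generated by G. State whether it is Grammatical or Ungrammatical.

S
  NP
    Det: every
    N: manuscript
  VP
    VP
      V: admired
      NP
        Det: every
        N: sentence
    PP
      P: with
      NP
        Det: every
        N: sentence
Each bracket corresponds to one application of a listed rule, so the string is derivable from S.

Grammatical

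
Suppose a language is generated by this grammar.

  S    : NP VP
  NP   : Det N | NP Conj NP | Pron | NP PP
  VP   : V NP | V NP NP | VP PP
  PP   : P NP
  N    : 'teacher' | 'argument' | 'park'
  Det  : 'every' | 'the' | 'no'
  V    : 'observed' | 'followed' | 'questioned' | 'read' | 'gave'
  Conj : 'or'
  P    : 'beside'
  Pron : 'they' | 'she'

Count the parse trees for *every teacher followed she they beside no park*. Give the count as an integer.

2

The two bracketings:
[S [NP [Det every] [N teacher]] [VP [V followed] [NP [Pron she]] [NP [NP [Pron they]] [PP [P beside] [NP [Det no] [N park]]]]]]
[S [NP [Det every] [N teacher]] [VP [VP [V followed] [NP [Pron she]] [NP [Pron they]]] [PP [P beside] [NP [Det no] [N park]]]]]
The difference turns on whether NP → NP PP is used at the relevant span, versus an alternative expansion of NP.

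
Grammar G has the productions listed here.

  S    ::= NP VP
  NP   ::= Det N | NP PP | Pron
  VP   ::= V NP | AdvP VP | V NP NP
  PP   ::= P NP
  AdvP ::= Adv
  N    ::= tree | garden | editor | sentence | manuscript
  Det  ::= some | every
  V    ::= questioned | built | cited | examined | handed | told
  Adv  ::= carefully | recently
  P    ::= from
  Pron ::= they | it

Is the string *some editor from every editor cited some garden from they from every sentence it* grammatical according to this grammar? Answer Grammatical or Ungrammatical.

Grammatical

[S [NP [NP [Det some] [N editor]] [PP [P from] [NP [Det every] [N editor]]]] [VP [V cited] [NP [NP [Det some] [N garden]] [PP [P from] [NP [NP [Pron they]] [PP [P from] [NP [Det every] [N sentence]]]]]] [NP [Pron it]]]]
Every word is introduced by a lexical rule and the phrasal rules combine the resulting categories into a single S.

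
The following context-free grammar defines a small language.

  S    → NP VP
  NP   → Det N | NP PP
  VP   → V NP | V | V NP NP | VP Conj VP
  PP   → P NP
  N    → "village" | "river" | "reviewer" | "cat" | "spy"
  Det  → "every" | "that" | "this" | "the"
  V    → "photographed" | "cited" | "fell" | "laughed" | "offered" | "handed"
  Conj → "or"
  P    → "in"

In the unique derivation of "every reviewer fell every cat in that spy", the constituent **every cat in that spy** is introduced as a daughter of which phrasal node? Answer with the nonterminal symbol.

VP

[S [NP [Det every] [N reviewer]] [VP [V fell] [NP [NP [Det every] [N cat]] [PP [P in] [NP [Det that] [N spy]]]]]]
The span 'every cat in that spy' is the NP node built by NP → NP PP.
Its mother is the VP built by VP → V NP.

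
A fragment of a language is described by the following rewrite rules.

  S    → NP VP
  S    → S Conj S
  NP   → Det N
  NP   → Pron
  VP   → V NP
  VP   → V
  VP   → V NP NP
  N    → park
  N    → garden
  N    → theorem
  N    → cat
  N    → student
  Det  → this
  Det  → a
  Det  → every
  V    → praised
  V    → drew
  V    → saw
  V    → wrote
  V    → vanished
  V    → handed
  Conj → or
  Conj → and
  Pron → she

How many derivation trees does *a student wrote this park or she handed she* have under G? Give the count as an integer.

[S [S [NP [Det a] [N student]] [VP [V wrote] [NP [Det this] [N park]]]] [Conj or] [S [NP [Pron she]] [VP [V handed] [NP [Pron she]]]]]
No rule offers an alternative attachment or grouping for any span, so this is the only derivation.

1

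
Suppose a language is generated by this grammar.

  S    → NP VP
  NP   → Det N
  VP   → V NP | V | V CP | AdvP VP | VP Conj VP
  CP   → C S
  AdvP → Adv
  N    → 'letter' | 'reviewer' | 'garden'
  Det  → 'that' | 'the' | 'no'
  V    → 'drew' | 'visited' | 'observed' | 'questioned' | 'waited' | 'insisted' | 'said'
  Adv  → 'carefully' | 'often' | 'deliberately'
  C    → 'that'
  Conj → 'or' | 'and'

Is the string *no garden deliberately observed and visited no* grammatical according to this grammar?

Ungrammatical

For S → NP VP, the only prefix that parses as NP is 'no garden', but the remainder 'deliberately observed and visited no' is not a VP under these rules.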